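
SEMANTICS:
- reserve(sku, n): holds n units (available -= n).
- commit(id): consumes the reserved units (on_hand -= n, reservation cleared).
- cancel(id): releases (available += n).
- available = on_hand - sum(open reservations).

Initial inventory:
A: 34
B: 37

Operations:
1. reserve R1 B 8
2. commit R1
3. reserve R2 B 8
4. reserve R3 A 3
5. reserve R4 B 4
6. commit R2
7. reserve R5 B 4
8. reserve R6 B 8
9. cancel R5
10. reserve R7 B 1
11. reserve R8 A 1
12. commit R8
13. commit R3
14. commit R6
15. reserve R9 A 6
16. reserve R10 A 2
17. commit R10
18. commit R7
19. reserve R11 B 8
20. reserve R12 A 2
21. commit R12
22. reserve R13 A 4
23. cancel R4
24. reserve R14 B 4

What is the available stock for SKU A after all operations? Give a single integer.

Step 1: reserve R1 B 8 -> on_hand[A=34 B=37] avail[A=34 B=29] open={R1}
Step 2: commit R1 -> on_hand[A=34 B=29] avail[A=34 B=29] open={}
Step 3: reserve R2 B 8 -> on_hand[A=34 B=29] avail[A=34 B=21] open={R2}
Step 4: reserve R3 A 3 -> on_hand[A=34 B=29] avail[A=31 B=21] open={R2,R3}
Step 5: reserve R4 B 4 -> on_hand[A=34 B=29] avail[A=31 B=17] open={R2,R3,R4}
Step 6: commit R2 -> on_hand[A=34 B=21] avail[A=31 B=17] open={R3,R4}
Step 7: reserve R5 B 4 -> on_hand[A=34 B=21] avail[A=31 B=13] open={R3,R4,R5}
Step 8: reserve R6 B 8 -> on_hand[A=34 B=21] avail[A=31 B=5] open={R3,R4,R5,R6}
Step 9: cancel R5 -> on_hand[A=34 B=21] avail[A=31 B=9] open={R3,R4,R6}
Step 10: reserve R7 B 1 -> on_hand[A=34 B=21] avail[A=31 B=8] open={R3,R4,R6,R7}
Step 11: reserve R8 A 1 -> on_hand[A=34 B=21] avail[A=30 B=8] open={R3,R4,R6,R7,R8}
Step 12: commit R8 -> on_hand[A=33 B=21] avail[A=30 B=8] open={R3,R4,R6,R7}
Step 13: commit R3 -> on_hand[A=30 B=21] avail[A=30 B=8] open={R4,R6,R7}
Step 14: commit R6 -> on_hand[A=30 B=13] avail[A=30 B=8] open={R4,R7}
Step 15: reserve R9 A 6 -> on_hand[A=30 B=13] avail[A=24 B=8] open={R4,R7,R9}
Step 16: reserve R10 A 2 -> on_hand[A=30 B=13] avail[A=22 B=8] open={R10,R4,R7,R9}
Step 17: commit R10 -> on_hand[A=28 B=13] avail[A=22 B=8] open={R4,R7,R9}
Step 18: commit R7 -> on_hand[A=28 B=12] avail[A=22 B=8] open={R4,R9}
Step 19: reserve R11 B 8 -> on_hand[A=28 B=12] avail[A=22 B=0] open={R11,R4,R9}
Step 20: reserve R12 A 2 -> on_hand[A=28 B=12] avail[A=20 B=0] open={R11,R12,R4,R9}
Step 21: commit R12 -> on_hand[A=26 B=12] avail[A=20 B=0] open={R11,R4,R9}
Step 22: reserve R13 A 4 -> on_hand[A=26 B=12] avail[A=16 B=0] open={R11,R13,R4,R9}
Step 23: cancel R4 -> on_hand[A=26 B=12] avail[A=16 B=4] open={R11,R13,R9}
Step 24: reserve R14 B 4 -> on_hand[A=26 B=12] avail[A=16 B=0] open={R11,R13,R14,R9}
Final available[A] = 16

Answer: 16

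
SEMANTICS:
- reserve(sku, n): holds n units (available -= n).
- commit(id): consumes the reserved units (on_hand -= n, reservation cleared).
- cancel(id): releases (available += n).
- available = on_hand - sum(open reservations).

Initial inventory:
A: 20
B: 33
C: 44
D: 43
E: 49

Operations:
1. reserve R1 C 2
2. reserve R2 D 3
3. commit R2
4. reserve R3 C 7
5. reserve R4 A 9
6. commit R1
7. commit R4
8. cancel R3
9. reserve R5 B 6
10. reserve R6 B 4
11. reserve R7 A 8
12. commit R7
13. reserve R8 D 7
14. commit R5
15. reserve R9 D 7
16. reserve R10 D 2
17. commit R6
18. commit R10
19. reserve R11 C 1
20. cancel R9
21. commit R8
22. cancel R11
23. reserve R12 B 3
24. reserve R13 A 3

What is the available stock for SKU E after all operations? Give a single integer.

Answer: 49

Derivation:
Step 1: reserve R1 C 2 -> on_hand[A=20 B=33 C=44 D=43 E=49] avail[A=20 B=33 C=42 D=43 E=49] open={R1}
Step 2: reserve R2 D 3 -> on_hand[A=20 B=33 C=44 D=43 E=49] avail[A=20 B=33 C=42 D=40 E=49] open={R1,R2}
Step 3: commit R2 -> on_hand[A=20 B=33 C=44 D=40 E=49] avail[A=20 B=33 C=42 D=40 E=49] open={R1}
Step 4: reserve R3 C 7 -> on_hand[A=20 B=33 C=44 D=40 E=49] avail[A=20 B=33 C=35 D=40 E=49] open={R1,R3}
Step 5: reserve R4 A 9 -> on_hand[A=20 B=33 C=44 D=40 E=49] avail[A=11 B=33 C=35 D=40 E=49] open={R1,R3,R4}
Step 6: commit R1 -> on_hand[A=20 B=33 C=42 D=40 E=49] avail[A=11 B=33 C=35 D=40 E=49] open={R3,R4}
Step 7: commit R4 -> on_hand[A=11 B=33 C=42 D=40 E=49] avail[A=11 B=33 C=35 D=40 E=49] open={R3}
Step 8: cancel R3 -> on_hand[A=11 B=33 C=42 D=40 E=49] avail[A=11 B=33 C=42 D=40 E=49] open={}
Step 9: reserve R5 B 6 -> on_hand[A=11 B=33 C=42 D=40 E=49] avail[A=11 B=27 C=42 D=40 E=49] open={R5}
Step 10: reserve R6 B 4 -> on_hand[A=11 B=33 C=42 D=40 E=49] avail[A=11 B=23 C=42 D=40 E=49] open={R5,R6}
Step 11: reserve R7 A 8 -> on_hand[A=11 B=33 C=42 D=40 E=49] avail[A=3 B=23 C=42 D=40 E=49] open={R5,R6,R7}
Step 12: commit R7 -> on_hand[A=3 B=33 C=42 D=40 E=49] avail[A=3 B=23 C=42 D=40 E=49] open={R5,R6}
Step 13: reserve R8 D 7 -> on_hand[A=3 B=33 C=42 D=40 E=49] avail[A=3 B=23 C=42 D=33 E=49] open={R5,R6,R8}
Step 14: commit R5 -> on_hand[A=3 B=27 C=42 D=40 E=49] avail[A=3 B=23 C=42 D=33 E=49] open={R6,R8}
Step 15: reserve R9 D 7 -> on_hand[A=3 B=27 C=42 D=40 E=49] avail[A=3 B=23 C=42 D=26 E=49] open={R6,R8,R9}
Step 16: reserve R10 D 2 -> on_hand[A=3 B=27 C=42 D=40 E=49] avail[A=3 B=23 C=42 D=24 E=49] open={R10,R6,R8,R9}
Step 17: commit R6 -> on_hand[A=3 B=23 C=42 D=40 E=49] avail[A=3 B=23 C=42 D=24 E=49] open={R10,R8,R9}
Step 18: commit R10 -> on_hand[A=3 B=23 C=42 D=38 E=49] avail[A=3 B=23 C=42 D=24 E=49] open={R8,R9}
Step 19: reserve R11 C 1 -> on_hand[A=3 B=23 C=42 D=38 E=49] avail[A=3 B=23 C=41 D=24 E=49] open={R11,R8,R9}
Step 20: cancel R9 -> on_hand[A=3 B=23 C=42 D=38 E=49] avail[A=3 B=23 C=41 D=31 E=49] open={R11,R8}
Step 21: commit R8 -> on_hand[A=3 B=23 C=42 D=31 E=49] avail[A=3 B=23 C=41 D=31 E=49] open={R11}
Step 22: cancel R11 -> on_hand[A=3 B=23 C=42 D=31 E=49] avail[A=3 B=23 C=42 D=31 E=49] open={}
Step 23: reserve R12 B 3 -> on_hand[A=3 B=23 C=42 D=31 E=49] avail[A=3 B=20 C=42 D=31 E=49] open={R12}
Step 24: reserve R13 A 3 -> on_hand[A=3 B=23 C=42 D=31 E=49] avail[A=0 B=20 C=42 D=31 E=49] open={R12,R13}
Final available[E] = 49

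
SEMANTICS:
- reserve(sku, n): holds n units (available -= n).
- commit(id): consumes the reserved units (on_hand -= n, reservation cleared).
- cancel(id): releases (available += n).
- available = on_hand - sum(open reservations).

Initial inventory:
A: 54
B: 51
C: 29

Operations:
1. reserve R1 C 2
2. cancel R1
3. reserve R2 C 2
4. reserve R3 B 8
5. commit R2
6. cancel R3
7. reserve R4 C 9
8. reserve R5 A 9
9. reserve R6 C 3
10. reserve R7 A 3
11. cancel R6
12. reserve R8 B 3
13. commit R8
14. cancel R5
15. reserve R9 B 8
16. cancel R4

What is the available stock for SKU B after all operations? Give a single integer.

Step 1: reserve R1 C 2 -> on_hand[A=54 B=51 C=29] avail[A=54 B=51 C=27] open={R1}
Step 2: cancel R1 -> on_hand[A=54 B=51 C=29] avail[A=54 B=51 C=29] open={}
Step 3: reserve R2 C 2 -> on_hand[A=54 B=51 C=29] avail[A=54 B=51 C=27] open={R2}
Step 4: reserve R3 B 8 -> on_hand[A=54 B=51 C=29] avail[A=54 B=43 C=27] open={R2,R3}
Step 5: commit R2 -> on_hand[A=54 B=51 C=27] avail[A=54 B=43 C=27] open={R3}
Step 6: cancel R3 -> on_hand[A=54 B=51 C=27] avail[A=54 B=51 C=27] open={}
Step 7: reserve R4 C 9 -> on_hand[A=54 B=51 C=27] avail[A=54 B=51 C=18] open={R4}
Step 8: reserve R5 A 9 -> on_hand[A=54 B=51 C=27] avail[A=45 B=51 C=18] open={R4,R5}
Step 9: reserve R6 C 3 -> on_hand[A=54 B=51 C=27] avail[A=45 B=51 C=15] open={R4,R5,R6}
Step 10: reserve R7 A 3 -> on_hand[A=54 B=51 C=27] avail[A=42 B=51 C=15] open={R4,R5,R6,R7}
Step 11: cancel R6 -> on_hand[A=54 B=51 C=27] avail[A=42 B=51 C=18] open={R4,R5,R7}
Step 12: reserve R8 B 3 -> on_hand[A=54 B=51 C=27] avail[A=42 B=48 C=18] open={R4,R5,R7,R8}
Step 13: commit R8 -> on_hand[A=54 B=48 C=27] avail[A=42 B=48 C=18] open={R4,R5,R7}
Step 14: cancel R5 -> on_hand[A=54 B=48 C=27] avail[A=51 B=48 C=18] open={R4,R7}
Step 15: reserve R9 B 8 -> on_hand[A=54 B=48 C=27] avail[A=51 B=40 C=18] open={R4,R7,R9}
Step 16: cancel R4 -> on_hand[A=54 B=48 C=27] avail[A=51 B=40 C=27] open={R7,R9}
Final available[B] = 40

Answer: 40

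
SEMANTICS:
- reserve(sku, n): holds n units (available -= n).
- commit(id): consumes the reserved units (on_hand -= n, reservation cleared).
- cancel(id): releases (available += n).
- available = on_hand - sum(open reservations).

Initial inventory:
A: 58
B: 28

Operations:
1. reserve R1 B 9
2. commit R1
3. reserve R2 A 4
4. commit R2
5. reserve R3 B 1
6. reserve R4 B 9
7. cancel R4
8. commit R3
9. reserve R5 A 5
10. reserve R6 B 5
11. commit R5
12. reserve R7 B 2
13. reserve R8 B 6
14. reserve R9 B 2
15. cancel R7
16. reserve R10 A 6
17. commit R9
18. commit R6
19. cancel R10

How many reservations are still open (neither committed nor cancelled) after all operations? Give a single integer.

Step 1: reserve R1 B 9 -> on_hand[A=58 B=28] avail[A=58 B=19] open={R1}
Step 2: commit R1 -> on_hand[A=58 B=19] avail[A=58 B=19] open={}
Step 3: reserve R2 A 4 -> on_hand[A=58 B=19] avail[A=54 B=19] open={R2}
Step 4: commit R2 -> on_hand[A=54 B=19] avail[A=54 B=19] open={}
Step 5: reserve R3 B 1 -> on_hand[A=54 B=19] avail[A=54 B=18] open={R3}
Step 6: reserve R4 B 9 -> on_hand[A=54 B=19] avail[A=54 B=9] open={R3,R4}
Step 7: cancel R4 -> on_hand[A=54 B=19] avail[A=54 B=18] open={R3}
Step 8: commit R3 -> on_hand[A=54 B=18] avail[A=54 B=18] open={}
Step 9: reserve R5 A 5 -> on_hand[A=54 B=18] avail[A=49 B=18] open={R5}
Step 10: reserve R6 B 5 -> on_hand[A=54 B=18] avail[A=49 B=13] open={R5,R6}
Step 11: commit R5 -> on_hand[A=49 B=18] avail[A=49 B=13] open={R6}
Step 12: reserve R7 B 2 -> on_hand[A=49 B=18] avail[A=49 B=11] open={R6,R7}
Step 13: reserve R8 B 6 -> on_hand[A=49 B=18] avail[A=49 B=5] open={R6,R7,R8}
Step 14: reserve R9 B 2 -> on_hand[A=49 B=18] avail[A=49 B=3] open={R6,R7,R8,R9}
Step 15: cancel R7 -> on_hand[A=49 B=18] avail[A=49 B=5] open={R6,R8,R9}
Step 16: reserve R10 A 6 -> on_hand[A=49 B=18] avail[A=43 B=5] open={R10,R6,R8,R9}
Step 17: commit R9 -> on_hand[A=49 B=16] avail[A=43 B=5] open={R10,R6,R8}
Step 18: commit R6 -> on_hand[A=49 B=11] avail[A=43 B=5] open={R10,R8}
Step 19: cancel R10 -> on_hand[A=49 B=11] avail[A=49 B=5] open={R8}
Open reservations: ['R8'] -> 1

Answer: 1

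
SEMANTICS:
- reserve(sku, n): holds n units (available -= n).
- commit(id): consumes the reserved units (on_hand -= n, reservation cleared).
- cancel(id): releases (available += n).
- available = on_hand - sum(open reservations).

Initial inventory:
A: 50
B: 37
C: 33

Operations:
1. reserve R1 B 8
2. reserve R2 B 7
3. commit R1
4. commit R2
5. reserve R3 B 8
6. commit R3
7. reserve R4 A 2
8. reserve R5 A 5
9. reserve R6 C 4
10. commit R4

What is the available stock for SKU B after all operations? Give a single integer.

Answer: 14

Derivation:
Step 1: reserve R1 B 8 -> on_hand[A=50 B=37 C=33] avail[A=50 B=29 C=33] open={R1}
Step 2: reserve R2 B 7 -> on_hand[A=50 B=37 C=33] avail[A=50 B=22 C=33] open={R1,R2}
Step 3: commit R1 -> on_hand[A=50 B=29 C=33] avail[A=50 B=22 C=33] open={R2}
Step 4: commit R2 -> on_hand[A=50 B=22 C=33] avail[A=50 B=22 C=33] open={}
Step 5: reserve R3 B 8 -> on_hand[A=50 B=22 C=33] avail[A=50 B=14 C=33] open={R3}
Step 6: commit R3 -> on_hand[A=50 B=14 C=33] avail[A=50 B=14 C=33] open={}
Step 7: reserve R4 A 2 -> on_hand[A=50 B=14 C=33] avail[A=48 B=14 C=33] open={R4}
Step 8: reserve R5 A 5 -> on_hand[A=50 B=14 C=33] avail[A=43 B=14 C=33] open={R4,R5}
Step 9: reserve R6 C 4 -> on_hand[A=50 B=14 C=33] avail[A=43 B=14 C=29] open={R4,R5,R6}
Step 10: commit R4 -> on_hand[A=48 B=14 C=33] avail[A=43 B=14 C=29] open={R5,R6}
Final available[B] = 14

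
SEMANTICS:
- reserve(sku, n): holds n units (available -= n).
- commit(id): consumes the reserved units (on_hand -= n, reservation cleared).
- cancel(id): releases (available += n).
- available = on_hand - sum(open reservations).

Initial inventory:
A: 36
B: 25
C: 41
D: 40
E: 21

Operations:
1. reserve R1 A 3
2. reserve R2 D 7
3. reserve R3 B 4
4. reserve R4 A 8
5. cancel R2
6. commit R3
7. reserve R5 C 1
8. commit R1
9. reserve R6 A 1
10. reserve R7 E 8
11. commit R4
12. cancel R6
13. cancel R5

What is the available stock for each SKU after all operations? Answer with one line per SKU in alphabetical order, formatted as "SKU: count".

Answer: A: 25
B: 21
C: 41
D: 40
E: 13

Derivation:
Step 1: reserve R1 A 3 -> on_hand[A=36 B=25 C=41 D=40 E=21] avail[A=33 B=25 C=41 D=40 E=21] open={R1}
Step 2: reserve R2 D 7 -> on_hand[A=36 B=25 C=41 D=40 E=21] avail[A=33 B=25 C=41 D=33 E=21] open={R1,R2}
Step 3: reserve R3 B 4 -> on_hand[A=36 B=25 C=41 D=40 E=21] avail[A=33 B=21 C=41 D=33 E=21] open={R1,R2,R3}
Step 4: reserve R4 A 8 -> on_hand[A=36 B=25 C=41 D=40 E=21] avail[A=25 B=21 C=41 D=33 E=21] open={R1,R2,R3,R4}
Step 5: cancel R2 -> on_hand[A=36 B=25 C=41 D=40 E=21] avail[A=25 B=21 C=41 D=40 E=21] open={R1,R3,R4}
Step 6: commit R3 -> on_hand[A=36 B=21 C=41 D=40 E=21] avail[A=25 B=21 C=41 D=40 E=21] open={R1,R4}
Step 7: reserve R5 C 1 -> on_hand[A=36 B=21 C=41 D=40 E=21] avail[A=25 B=21 C=40 D=40 E=21] open={R1,R4,R5}
Step 8: commit R1 -> on_hand[A=33 B=21 C=41 D=40 E=21] avail[A=25 B=21 C=40 D=40 E=21] open={R4,R5}
Step 9: reserve R6 A 1 -> on_hand[A=33 B=21 C=41 D=40 E=21] avail[A=24 B=21 C=40 D=40 E=21] open={R4,R5,R6}
Step 10: reserve R7 E 8 -> on_hand[A=33 B=21 C=41 D=40 E=21] avail[A=24 B=21 C=40 D=40 E=13] open={R4,R5,R6,R7}
Step 11: commit R4 -> on_hand[A=25 B=21 C=41 D=40 E=21] avail[A=24 B=21 C=40 D=40 E=13] open={R5,R6,R7}
Step 12: cancel R6 -> on_hand[A=25 B=21 C=41 D=40 E=21] avail[A=25 B=21 C=40 D=40 E=13] open={R5,R7}
Step 13: cancel R5 -> on_hand[A=25 B=21 C=41 D=40 E=21] avail[A=25 B=21 C=41 D=40 E=13] open={R7}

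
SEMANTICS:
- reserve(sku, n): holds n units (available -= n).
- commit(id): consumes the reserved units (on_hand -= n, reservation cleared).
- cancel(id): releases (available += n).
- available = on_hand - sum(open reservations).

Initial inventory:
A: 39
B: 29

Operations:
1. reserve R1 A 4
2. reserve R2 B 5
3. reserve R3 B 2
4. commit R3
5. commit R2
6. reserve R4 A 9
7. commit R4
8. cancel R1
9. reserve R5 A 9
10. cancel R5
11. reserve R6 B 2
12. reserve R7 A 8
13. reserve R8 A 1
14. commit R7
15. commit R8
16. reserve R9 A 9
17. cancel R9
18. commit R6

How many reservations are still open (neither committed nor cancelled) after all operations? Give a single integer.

Step 1: reserve R1 A 4 -> on_hand[A=39 B=29] avail[A=35 B=29] open={R1}
Step 2: reserve R2 B 5 -> on_hand[A=39 B=29] avail[A=35 B=24] open={R1,R2}
Step 3: reserve R3 B 2 -> on_hand[A=39 B=29] avail[A=35 B=22] open={R1,R2,R3}
Step 4: commit R3 -> on_hand[A=39 B=27] avail[A=35 B=22] open={R1,R2}
Step 5: commit R2 -> on_hand[A=39 B=22] avail[A=35 B=22] open={R1}
Step 6: reserve R4 A 9 -> on_hand[A=39 B=22] avail[A=26 B=22] open={R1,R4}
Step 7: commit R4 -> on_hand[A=30 B=22] avail[A=26 B=22] open={R1}
Step 8: cancel R1 -> on_hand[A=30 B=22] avail[A=30 B=22] open={}
Step 9: reserve R5 A 9 -> on_hand[A=30 B=22] avail[A=21 B=22] open={R5}
Step 10: cancel R5 -> on_hand[A=30 B=22] avail[A=30 B=22] open={}
Step 11: reserve R6 B 2 -> on_hand[A=30 B=22] avail[A=30 B=20] open={R6}
Step 12: reserve R7 A 8 -> on_hand[A=30 B=22] avail[A=22 B=20] open={R6,R7}
Step 13: reserve R8 A 1 -> on_hand[A=30 B=22] avail[A=21 B=20] open={R6,R7,R8}
Step 14: commit R7 -> on_hand[A=22 B=22] avail[A=21 B=20] open={R6,R8}
Step 15: commit R8 -> on_hand[A=21 B=22] avail[A=21 B=20] open={R6}
Step 16: reserve R9 A 9 -> on_hand[A=21 B=22] avail[A=12 B=20] open={R6,R9}
Step 17: cancel R9 -> on_hand[A=21 B=22] avail[A=21 B=20] open={R6}
Step 18: commit R6 -> on_hand[A=21 B=20] avail[A=21 B=20] open={}
Open reservations: [] -> 0

Answer: 0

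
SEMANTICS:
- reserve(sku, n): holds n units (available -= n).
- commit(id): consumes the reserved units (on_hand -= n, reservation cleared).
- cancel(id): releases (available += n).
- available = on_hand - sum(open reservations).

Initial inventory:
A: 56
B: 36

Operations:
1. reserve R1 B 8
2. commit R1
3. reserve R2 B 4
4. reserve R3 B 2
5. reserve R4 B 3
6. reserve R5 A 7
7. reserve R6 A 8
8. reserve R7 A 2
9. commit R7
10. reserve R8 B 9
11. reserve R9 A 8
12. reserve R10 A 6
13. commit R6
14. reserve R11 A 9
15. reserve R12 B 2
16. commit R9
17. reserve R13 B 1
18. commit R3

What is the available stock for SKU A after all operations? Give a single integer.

Answer: 16

Derivation:
Step 1: reserve R1 B 8 -> on_hand[A=56 B=36] avail[A=56 B=28] open={R1}
Step 2: commit R1 -> on_hand[A=56 B=28] avail[A=56 B=28] open={}
Step 3: reserve R2 B 4 -> on_hand[A=56 B=28] avail[A=56 B=24] open={R2}
Step 4: reserve R3 B 2 -> on_hand[A=56 B=28] avail[A=56 B=22] open={R2,R3}
Step 5: reserve R4 B 3 -> on_hand[A=56 B=28] avail[A=56 B=19] open={R2,R3,R4}
Step 6: reserve R5 A 7 -> on_hand[A=56 B=28] avail[A=49 B=19] open={R2,R3,R4,R5}
Step 7: reserve R6 A 8 -> on_hand[A=56 B=28] avail[A=41 B=19] open={R2,R3,R4,R5,R6}
Step 8: reserve R7 A 2 -> on_hand[A=56 B=28] avail[A=39 B=19] open={R2,R3,R4,R5,R6,R7}
Step 9: commit R7 -> on_hand[A=54 B=28] avail[A=39 B=19] open={R2,R3,R4,R5,R6}
Step 10: reserve R8 B 9 -> on_hand[A=54 B=28] avail[A=39 B=10] open={R2,R3,R4,R5,R6,R8}
Step 11: reserve R9 A 8 -> on_hand[A=54 B=28] avail[A=31 B=10] open={R2,R3,R4,R5,R6,R8,R9}
Step 12: reserve R10 A 6 -> on_hand[A=54 B=28] avail[A=25 B=10] open={R10,R2,R3,R4,R5,R6,R8,R9}
Step 13: commit R6 -> on_hand[A=46 B=28] avail[A=25 B=10] open={R10,R2,R3,R4,R5,R8,R9}
Step 14: reserve R11 A 9 -> on_hand[A=46 B=28] avail[A=16 B=10] open={R10,R11,R2,R3,R4,R5,R8,R9}
Step 15: reserve R12 B 2 -> on_hand[A=46 B=28] avail[A=16 B=8] open={R10,R11,R12,R2,R3,R4,R5,R8,R9}
Step 16: commit R9 -> on_hand[A=38 B=28] avail[A=16 B=8] open={R10,R11,R12,R2,R3,R4,R5,R8}
Step 17: reserve R13 B 1 -> on_hand[A=38 B=28] avail[A=16 B=7] open={R10,R11,R12,R13,R2,R3,R4,R5,R8}
Step 18: commit R3 -> on_hand[A=38 B=26] avail[A=16 B=7] open={R10,R11,R12,R13,R2,R4,R5,R8}
Final available[A] = 16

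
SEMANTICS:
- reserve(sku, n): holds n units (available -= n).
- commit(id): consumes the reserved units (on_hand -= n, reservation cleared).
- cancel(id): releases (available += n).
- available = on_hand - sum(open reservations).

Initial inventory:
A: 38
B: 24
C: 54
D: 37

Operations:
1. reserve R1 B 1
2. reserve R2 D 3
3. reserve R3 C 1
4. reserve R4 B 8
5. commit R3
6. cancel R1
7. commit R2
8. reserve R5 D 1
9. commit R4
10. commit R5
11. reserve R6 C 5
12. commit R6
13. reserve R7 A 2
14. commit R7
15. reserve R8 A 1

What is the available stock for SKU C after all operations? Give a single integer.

Step 1: reserve R1 B 1 -> on_hand[A=38 B=24 C=54 D=37] avail[A=38 B=23 C=54 D=37] open={R1}
Step 2: reserve R2 D 3 -> on_hand[A=38 B=24 C=54 D=37] avail[A=38 B=23 C=54 D=34] open={R1,R2}
Step 3: reserve R3 C 1 -> on_hand[A=38 B=24 C=54 D=37] avail[A=38 B=23 C=53 D=34] open={R1,R2,R3}
Step 4: reserve R4 B 8 -> on_hand[A=38 B=24 C=54 D=37] avail[A=38 B=15 C=53 D=34] open={R1,R2,R3,R4}
Step 5: commit R3 -> on_hand[A=38 B=24 C=53 D=37] avail[A=38 B=15 C=53 D=34] open={R1,R2,R4}
Step 6: cancel R1 -> on_hand[A=38 B=24 C=53 D=37] avail[A=38 B=16 C=53 D=34] open={R2,R4}
Step 7: commit R2 -> on_hand[A=38 B=24 C=53 D=34] avail[A=38 B=16 C=53 D=34] open={R4}
Step 8: reserve R5 D 1 -> on_hand[A=38 B=24 C=53 D=34] avail[A=38 B=16 C=53 D=33] open={R4,R5}
Step 9: commit R4 -> on_hand[A=38 B=16 C=53 D=34] avail[A=38 B=16 C=53 D=33] open={R5}
Step 10: commit R5 -> on_hand[A=38 B=16 C=53 D=33] avail[A=38 B=16 C=53 D=33] open={}
Step 11: reserve R6 C 5 -> on_hand[A=38 B=16 C=53 D=33] avail[A=38 B=16 C=48 D=33] open={R6}
Step 12: commit R6 -> on_hand[A=38 B=16 C=48 D=33] avail[A=38 B=16 C=48 D=33] open={}
Step 13: reserve R7 A 2 -> on_hand[A=38 B=16 C=48 D=33] avail[A=36 B=16 C=48 D=33] open={R7}
Step 14: commit R7 -> on_hand[A=36 B=16 C=48 D=33] avail[A=36 B=16 C=48 D=33] open={}
Step 15: reserve R8 A 1 -> on_hand[A=36 B=16 C=48 D=33] avail[A=35 B=16 C=48 D=33] open={R8}
Final available[C] = 48

Answer: 48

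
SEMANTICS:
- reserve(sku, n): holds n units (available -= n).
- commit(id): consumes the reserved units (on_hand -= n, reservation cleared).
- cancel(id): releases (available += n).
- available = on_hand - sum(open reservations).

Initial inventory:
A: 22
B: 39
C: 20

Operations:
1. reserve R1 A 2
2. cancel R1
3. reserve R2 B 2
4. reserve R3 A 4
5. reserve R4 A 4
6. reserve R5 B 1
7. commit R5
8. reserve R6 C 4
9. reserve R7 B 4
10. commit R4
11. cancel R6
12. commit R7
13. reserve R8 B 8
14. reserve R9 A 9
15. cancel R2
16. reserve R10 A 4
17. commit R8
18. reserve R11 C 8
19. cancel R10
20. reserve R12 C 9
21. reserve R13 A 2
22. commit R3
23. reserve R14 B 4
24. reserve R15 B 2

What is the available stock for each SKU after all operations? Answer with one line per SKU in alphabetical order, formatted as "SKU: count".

Answer: A: 3
B: 20
C: 3

Derivation:
Step 1: reserve R1 A 2 -> on_hand[A=22 B=39 C=20] avail[A=20 B=39 C=20] open={R1}
Step 2: cancel R1 -> on_hand[A=22 B=39 C=20] avail[A=22 B=39 C=20] open={}
Step 3: reserve R2 B 2 -> on_hand[A=22 B=39 C=20] avail[A=22 B=37 C=20] open={R2}
Step 4: reserve R3 A 4 -> on_hand[A=22 B=39 C=20] avail[A=18 B=37 C=20] open={R2,R3}
Step 5: reserve R4 A 4 -> on_hand[A=22 B=39 C=20] avail[A=14 B=37 C=20] open={R2,R3,R4}
Step 6: reserve R5 B 1 -> on_hand[A=22 B=39 C=20] avail[A=14 B=36 C=20] open={R2,R3,R4,R5}
Step 7: commit R5 -> on_hand[A=22 B=38 C=20] avail[A=14 B=36 C=20] open={R2,R3,R4}
Step 8: reserve R6 C 4 -> on_hand[A=22 B=38 C=20] avail[A=14 B=36 C=16] open={R2,R3,R4,R6}
Step 9: reserve R7 B 4 -> on_hand[A=22 B=38 C=20] avail[A=14 B=32 C=16] open={R2,R3,R4,R6,R7}
Step 10: commit R4 -> on_hand[A=18 B=38 C=20] avail[A=14 B=32 C=16] open={R2,R3,R6,R7}
Step 11: cancel R6 -> on_hand[A=18 B=38 C=20] avail[A=14 B=32 C=20] open={R2,R3,R7}
Step 12: commit R7 -> on_hand[A=18 B=34 C=20] avail[A=14 B=32 C=20] open={R2,R3}
Step 13: reserve R8 B 8 -> on_hand[A=18 B=34 C=20] avail[A=14 B=24 C=20] open={R2,R3,R8}
Step 14: reserve R9 A 9 -> on_hand[A=18 B=34 C=20] avail[A=5 B=24 C=20] open={R2,R3,R8,R9}
Step 15: cancel R2 -> on_hand[A=18 B=34 C=20] avail[A=5 B=26 C=20] open={R3,R8,R9}
Step 16: reserve R10 A 4 -> on_hand[A=18 B=34 C=20] avail[A=1 B=26 C=20] open={R10,R3,R8,R9}
Step 17: commit R8 -> on_hand[A=18 B=26 C=20] avail[A=1 B=26 C=20] open={R10,R3,R9}
Step 18: reserve R11 C 8 -> on_hand[A=18 B=26 C=20] avail[A=1 B=26 C=12] open={R10,R11,R3,R9}
Step 19: cancel R10 -> on_hand[A=18 B=26 C=20] avail[A=5 B=26 C=12] open={R11,R3,R9}
Step 20: reserve R12 C 9 -> on_hand[A=18 B=26 C=20] avail[A=5 B=26 C=3] open={R11,R12,R3,R9}
Step 21: reserve R13 A 2 -> on_hand[A=18 B=26 C=20] avail[A=3 B=26 C=3] open={R11,R12,R13,R3,R9}
Step 22: commit R3 -> on_hand[A=14 B=26 C=20] avail[A=3 B=26 C=3] open={R11,R12,R13,R9}
Step 23: reserve R14 B 4 -> on_hand[A=14 B=26 C=20] avail[A=3 B=22 C=3] open={R11,R12,R13,R14,R9}
Step 24: reserve R15 B 2 -> on_hand[A=14 B=26 C=20] avail[A=3 B=20 C=3] open={R11,R12,R13,R14,R15,R9}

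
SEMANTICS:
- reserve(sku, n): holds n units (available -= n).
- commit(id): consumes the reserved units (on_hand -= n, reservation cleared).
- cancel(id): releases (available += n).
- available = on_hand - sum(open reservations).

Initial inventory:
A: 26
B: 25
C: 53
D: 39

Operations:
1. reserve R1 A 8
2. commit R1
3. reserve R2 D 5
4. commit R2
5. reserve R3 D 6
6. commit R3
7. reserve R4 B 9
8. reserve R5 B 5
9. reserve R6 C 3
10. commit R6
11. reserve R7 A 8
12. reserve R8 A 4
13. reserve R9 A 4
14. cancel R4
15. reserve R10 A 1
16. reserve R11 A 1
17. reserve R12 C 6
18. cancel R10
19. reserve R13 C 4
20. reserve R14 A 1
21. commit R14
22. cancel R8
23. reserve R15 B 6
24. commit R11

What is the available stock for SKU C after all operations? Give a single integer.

Step 1: reserve R1 A 8 -> on_hand[A=26 B=25 C=53 D=39] avail[A=18 B=25 C=53 D=39] open={R1}
Step 2: commit R1 -> on_hand[A=18 B=25 C=53 D=39] avail[A=18 B=25 C=53 D=39] open={}
Step 3: reserve R2 D 5 -> on_hand[A=18 B=25 C=53 D=39] avail[A=18 B=25 C=53 D=34] open={R2}
Step 4: commit R2 -> on_hand[A=18 B=25 C=53 D=34] avail[A=18 B=25 C=53 D=34] open={}
Step 5: reserve R3 D 6 -> on_hand[A=18 B=25 C=53 D=34] avail[A=18 B=25 C=53 D=28] open={R3}
Step 6: commit R3 -> on_hand[A=18 B=25 C=53 D=28] avail[A=18 B=25 C=53 D=28] open={}
Step 7: reserve R4 B 9 -> on_hand[A=18 B=25 C=53 D=28] avail[A=18 B=16 C=53 D=28] open={R4}
Step 8: reserve R5 B 5 -> on_hand[A=18 B=25 C=53 D=28] avail[A=18 B=11 C=53 D=28] open={R4,R5}
Step 9: reserve R6 C 3 -> on_hand[A=18 B=25 C=53 D=28] avail[A=18 B=11 C=50 D=28] open={R4,R5,R6}
Step 10: commit R6 -> on_hand[A=18 B=25 C=50 D=28] avail[A=18 B=11 C=50 D=28] open={R4,R5}
Step 11: reserve R7 A 8 -> on_hand[A=18 B=25 C=50 D=28] avail[A=10 B=11 C=50 D=28] open={R4,R5,R7}
Step 12: reserve R8 A 4 -> on_hand[A=18 B=25 C=50 D=28] avail[A=6 B=11 C=50 D=28] open={R4,R5,R7,R8}
Step 13: reserve R9 A 4 -> on_hand[A=18 B=25 C=50 D=28] avail[A=2 B=11 C=50 D=28] open={R4,R5,R7,R8,R9}
Step 14: cancel R4 -> on_hand[A=18 B=25 C=50 D=28] avail[A=2 B=20 C=50 D=28] open={R5,R7,R8,R9}
Step 15: reserve R10 A 1 -> on_hand[A=18 B=25 C=50 D=28] avail[A=1 B=20 C=50 D=28] open={R10,R5,R7,R8,R9}
Step 16: reserve R11 A 1 -> on_hand[A=18 B=25 C=50 D=28] avail[A=0 B=20 C=50 D=28] open={R10,R11,R5,R7,R8,R9}
Step 17: reserve R12 C 6 -> on_hand[A=18 B=25 C=50 D=28] avail[A=0 B=20 C=44 D=28] open={R10,R11,R12,R5,R7,R8,R9}
Step 18: cancel R10 -> on_hand[A=18 B=25 C=50 D=28] avail[A=1 B=20 C=44 D=28] open={R11,R12,R5,R7,R8,R9}
Step 19: reserve R13 C 4 -> on_hand[A=18 B=25 C=50 D=28] avail[A=1 B=20 C=40 D=28] open={R11,R12,R13,R5,R7,R8,R9}
Step 20: reserve R14 A 1 -> on_hand[A=18 B=25 C=50 D=28] avail[A=0 B=20 C=40 D=28] open={R11,R12,R13,R14,R5,R7,R8,R9}
Step 21: commit R14 -> on_hand[A=17 B=25 C=50 D=28] avail[A=0 B=20 C=40 D=28] open={R11,R12,R13,R5,R7,R8,R9}
Step 22: cancel R8 -> on_hand[A=17 B=25 C=50 D=28] avail[A=4 B=20 C=40 D=28] open={R11,R12,R13,R5,R7,R9}
Step 23: reserve R15 B 6 -> on_hand[A=17 B=25 C=50 D=28] avail[A=4 B=14 C=40 D=28] open={R11,R12,R13,R15,R5,R7,R9}
Step 24: commit R11 -> on_hand[A=16 B=25 C=50 D=28] avail[A=4 B=14 C=40 D=28] open={R12,R13,R15,R5,R7,R9}
Final available[C] = 40

Answer: 40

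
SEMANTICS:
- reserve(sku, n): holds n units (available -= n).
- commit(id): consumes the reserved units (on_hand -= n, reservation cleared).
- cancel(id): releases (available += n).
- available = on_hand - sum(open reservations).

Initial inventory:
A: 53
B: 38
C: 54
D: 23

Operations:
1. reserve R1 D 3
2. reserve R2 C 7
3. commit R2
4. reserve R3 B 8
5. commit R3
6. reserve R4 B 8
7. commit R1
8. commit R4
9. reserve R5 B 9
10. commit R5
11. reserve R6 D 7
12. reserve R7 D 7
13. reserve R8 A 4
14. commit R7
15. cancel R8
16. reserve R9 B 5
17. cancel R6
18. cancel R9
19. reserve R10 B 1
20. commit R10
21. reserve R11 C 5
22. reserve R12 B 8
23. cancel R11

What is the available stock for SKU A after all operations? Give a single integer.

Step 1: reserve R1 D 3 -> on_hand[A=53 B=38 C=54 D=23] avail[A=53 B=38 C=54 D=20] open={R1}
Step 2: reserve R2 C 7 -> on_hand[A=53 B=38 C=54 D=23] avail[A=53 B=38 C=47 D=20] open={R1,R2}
Step 3: commit R2 -> on_hand[A=53 B=38 C=47 D=23] avail[A=53 B=38 C=47 D=20] open={R1}
Step 4: reserve R3 B 8 -> on_hand[A=53 B=38 C=47 D=23] avail[A=53 B=30 C=47 D=20] open={R1,R3}
Step 5: commit R3 -> on_hand[A=53 B=30 C=47 D=23] avail[A=53 B=30 C=47 D=20] open={R1}
Step 6: reserve R4 B 8 -> on_hand[A=53 B=30 C=47 D=23] avail[A=53 B=22 C=47 D=20] open={R1,R4}
Step 7: commit R1 -> on_hand[A=53 B=30 C=47 D=20] avail[A=53 B=22 C=47 D=20] open={R4}
Step 8: commit R4 -> on_hand[A=53 B=22 C=47 D=20] avail[A=53 B=22 C=47 D=20] open={}
Step 9: reserve R5 B 9 -> on_hand[A=53 B=22 C=47 D=20] avail[A=53 B=13 C=47 D=20] open={R5}
Step 10: commit R5 -> on_hand[A=53 B=13 C=47 D=20] avail[A=53 B=13 C=47 D=20] open={}
Step 11: reserve R6 D 7 -> on_hand[A=53 B=13 C=47 D=20] avail[A=53 B=13 C=47 D=13] open={R6}
Step 12: reserve R7 D 7 -> on_hand[A=53 B=13 C=47 D=20] avail[A=53 B=13 C=47 D=6] open={R6,R7}
Step 13: reserve R8 A 4 -> on_hand[A=53 B=13 C=47 D=20] avail[A=49 B=13 C=47 D=6] open={R6,R7,R8}
Step 14: commit R7 -> on_hand[A=53 B=13 C=47 D=13] avail[A=49 B=13 C=47 D=6] open={R6,R8}
Step 15: cancel R8 -> on_hand[A=53 B=13 C=47 D=13] avail[A=53 B=13 C=47 D=6] open={R6}
Step 16: reserve R9 B 5 -> on_hand[A=53 B=13 C=47 D=13] avail[A=53 B=8 C=47 D=6] open={R6,R9}
Step 17: cancel R6 -> on_hand[A=53 B=13 C=47 D=13] avail[A=53 B=8 C=47 D=13] open={R9}
Step 18: cancel R9 -> on_hand[A=53 B=13 C=47 D=13] avail[A=53 B=13 C=47 D=13] open={}
Step 19: reserve R10 B 1 -> on_hand[A=53 B=13 C=47 D=13] avail[A=53 B=12 C=47 D=13] open={R10}
Step 20: commit R10 -> on_hand[A=53 B=12 C=47 D=13] avail[A=53 B=12 C=47 D=13] open={}
Step 21: reserve R11 C 5 -> on_hand[A=53 B=12 C=47 D=13] avail[A=53 B=12 C=42 D=13] open={R11}
Step 22: reserve R12 B 8 -> on_hand[A=53 B=12 C=47 D=13] avail[A=53 B=4 C=42 D=13] open={R11,R12}
Step 23: cancel R11 -> on_hand[A=53 B=12 C=47 D=13] avail[A=53 B=4 C=47 D=13] open={R12}
Final available[A] = 53

Answer: 53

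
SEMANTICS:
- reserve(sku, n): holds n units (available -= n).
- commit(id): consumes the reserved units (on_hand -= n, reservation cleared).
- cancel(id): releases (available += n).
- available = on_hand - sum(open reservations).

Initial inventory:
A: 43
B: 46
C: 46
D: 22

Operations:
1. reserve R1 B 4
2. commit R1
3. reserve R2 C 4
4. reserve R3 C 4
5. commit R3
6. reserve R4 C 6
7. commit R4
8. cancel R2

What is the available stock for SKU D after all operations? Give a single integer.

Answer: 22

Derivation:
Step 1: reserve R1 B 4 -> on_hand[A=43 B=46 C=46 D=22] avail[A=43 B=42 C=46 D=22] open={R1}
Step 2: commit R1 -> on_hand[A=43 B=42 C=46 D=22] avail[A=43 B=42 C=46 D=22] open={}
Step 3: reserve R2 C 4 -> on_hand[A=43 B=42 C=46 D=22] avail[A=43 B=42 C=42 D=22] open={R2}
Step 4: reserve R3 C 4 -> on_hand[A=43 B=42 C=46 D=22] avail[A=43 B=42 C=38 D=22] open={R2,R3}
Step 5: commit R3 -> on_hand[A=43 B=42 C=42 D=22] avail[A=43 B=42 C=38 D=22] open={R2}
Step 6: reserve R4 C 6 -> on_hand[A=43 B=42 C=42 D=22] avail[A=43 B=42 C=32 D=22] open={R2,R4}
Step 7: commit R4 -> on_hand[A=43 B=42 C=36 D=22] avail[A=43 B=42 C=32 D=22] open={R2}
Step 8: cancel R2 -> on_hand[A=43 B=42 C=36 D=22] avail[A=43 B=42 C=36 D=22] open={}
Final available[D] = 22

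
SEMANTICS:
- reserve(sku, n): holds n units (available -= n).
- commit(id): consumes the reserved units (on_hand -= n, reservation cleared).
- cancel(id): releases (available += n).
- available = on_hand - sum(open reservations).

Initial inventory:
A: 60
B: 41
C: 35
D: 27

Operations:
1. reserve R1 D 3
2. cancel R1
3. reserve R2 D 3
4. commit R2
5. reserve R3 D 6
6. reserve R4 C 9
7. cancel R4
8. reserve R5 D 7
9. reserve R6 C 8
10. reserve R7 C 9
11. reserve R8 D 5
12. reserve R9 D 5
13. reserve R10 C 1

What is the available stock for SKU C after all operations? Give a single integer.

Answer: 17

Derivation:
Step 1: reserve R1 D 3 -> on_hand[A=60 B=41 C=35 D=27] avail[A=60 B=41 C=35 D=24] open={R1}
Step 2: cancel R1 -> on_hand[A=60 B=41 C=35 D=27] avail[A=60 B=41 C=35 D=27] open={}
Step 3: reserve R2 D 3 -> on_hand[A=60 B=41 C=35 D=27] avail[A=60 B=41 C=35 D=24] open={R2}
Step 4: commit R2 -> on_hand[A=60 B=41 C=35 D=24] avail[A=60 B=41 C=35 D=24] open={}
Step 5: reserve R3 D 6 -> on_hand[A=60 B=41 C=35 D=24] avail[A=60 B=41 C=35 D=18] open={R3}
Step 6: reserve R4 C 9 -> on_hand[A=60 B=41 C=35 D=24] avail[A=60 B=41 C=26 D=18] open={R3,R4}
Step 7: cancel R4 -> on_hand[A=60 B=41 C=35 D=24] avail[A=60 B=41 C=35 D=18] open={R3}
Step 8: reserve R5 D 7 -> on_hand[A=60 B=41 C=35 D=24] avail[A=60 B=41 C=35 D=11] open={R3,R5}
Step 9: reserve R6 C 8 -> on_hand[A=60 B=41 C=35 D=24] avail[A=60 B=41 C=27 D=11] open={R3,R5,R6}
Step 10: reserve R7 C 9 -> on_hand[A=60 B=41 C=35 D=24] avail[A=60 B=41 C=18 D=11] open={R3,R5,R6,R7}
Step 11: reserve R8 D 5 -> on_hand[A=60 B=41 C=35 D=24] avail[A=60 B=41 C=18 D=6] open={R3,R5,R6,R7,R8}
Step 12: reserve R9 D 5 -> on_hand[A=60 B=41 C=35 D=24] avail[A=60 B=41 C=18 D=1] open={R3,R5,R6,R7,R8,R9}
Step 13: reserve R10 C 1 -> on_hand[A=60 B=41 C=35 D=24] avail[A=60 B=41 C=17 D=1] open={R10,R3,R5,R6,R7,R8,R9}
Final available[C] = 17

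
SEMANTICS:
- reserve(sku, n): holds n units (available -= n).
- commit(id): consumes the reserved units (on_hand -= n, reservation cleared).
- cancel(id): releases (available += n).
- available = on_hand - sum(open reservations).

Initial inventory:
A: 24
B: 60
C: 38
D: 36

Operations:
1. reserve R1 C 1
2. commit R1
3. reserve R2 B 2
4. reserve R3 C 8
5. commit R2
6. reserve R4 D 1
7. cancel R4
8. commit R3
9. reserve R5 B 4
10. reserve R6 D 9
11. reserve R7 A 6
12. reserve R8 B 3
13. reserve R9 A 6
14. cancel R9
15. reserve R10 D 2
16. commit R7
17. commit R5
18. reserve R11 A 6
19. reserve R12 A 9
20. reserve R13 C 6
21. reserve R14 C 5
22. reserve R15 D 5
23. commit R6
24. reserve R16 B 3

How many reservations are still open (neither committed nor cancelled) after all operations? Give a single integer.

Answer: 8

Derivation:
Step 1: reserve R1 C 1 -> on_hand[A=24 B=60 C=38 D=36] avail[A=24 B=60 C=37 D=36] open={R1}
Step 2: commit R1 -> on_hand[A=24 B=60 C=37 D=36] avail[A=24 B=60 C=37 D=36] open={}
Step 3: reserve R2 B 2 -> on_hand[A=24 B=60 C=37 D=36] avail[A=24 B=58 C=37 D=36] open={R2}
Step 4: reserve R3 C 8 -> on_hand[A=24 B=60 C=37 D=36] avail[A=24 B=58 C=29 D=36] open={R2,R3}
Step 5: commit R2 -> on_hand[A=24 B=58 C=37 D=36] avail[A=24 B=58 C=29 D=36] open={R3}
Step 6: reserve R4 D 1 -> on_hand[A=24 B=58 C=37 D=36] avail[A=24 B=58 C=29 D=35] open={R3,R4}
Step 7: cancel R4 -> on_hand[A=24 B=58 C=37 D=36] avail[A=24 B=58 C=29 D=36] open={R3}
Step 8: commit R3 -> on_hand[A=24 B=58 C=29 D=36] avail[A=24 B=58 C=29 D=36] open={}
Step 9: reserve R5 B 4 -> on_hand[A=24 B=58 C=29 D=36] avail[A=24 B=54 C=29 D=36] open={R5}
Step 10: reserve R6 D 9 -> on_hand[A=24 B=58 C=29 D=36] avail[A=24 B=54 C=29 D=27] open={R5,R6}
Step 11: reserve R7 A 6 -> on_hand[A=24 B=58 C=29 D=36] avail[A=18 B=54 C=29 D=27] open={R5,R6,R7}
Step 12: reserve R8 B 3 -> on_hand[A=24 B=58 C=29 D=36] avail[A=18 B=51 C=29 D=27] open={R5,R6,R7,R8}
Step 13: reserve R9 A 6 -> on_hand[A=24 B=58 C=29 D=36] avail[A=12 B=51 C=29 D=27] open={R5,R6,R7,R8,R9}
Step 14: cancel R9 -> on_hand[A=24 B=58 C=29 D=36] avail[A=18 B=51 C=29 D=27] open={R5,R6,R7,R8}
Step 15: reserve R10 D 2 -> on_hand[A=24 B=58 C=29 D=36] avail[A=18 B=51 C=29 D=25] open={R10,R5,R6,R7,R8}
Step 16: commit R7 -> on_hand[A=18 B=58 C=29 D=36] avail[A=18 B=51 C=29 D=25] open={R10,R5,R6,R8}
Step 17: commit R5 -> on_hand[A=18 B=54 C=29 D=36] avail[A=18 B=51 C=29 D=25] open={R10,R6,R8}
Step 18: reserve R11 A 6 -> on_hand[A=18 B=54 C=29 D=36] avail[A=12 B=51 C=29 D=25] open={R10,R11,R6,R8}
Step 19: reserve R12 A 9 -> on_hand[A=18 B=54 C=29 D=36] avail[A=3 B=51 C=29 D=25] open={R10,R11,R12,R6,R8}
Step 20: reserve R13 C 6 -> on_hand[A=18 B=54 C=29 D=36] avail[A=3 B=51 C=23 D=25] open={R10,R11,R12,R13,R6,R8}
Step 21: reserve R14 C 5 -> on_hand[A=18 B=54 C=29 D=36] avail[A=3 B=51 C=18 D=25] open={R10,R11,R12,R13,R14,R6,R8}
Step 22: reserve R15 D 5 -> on_hand[A=18 B=54 C=29 D=36] avail[A=3 B=51 C=18 D=20] open={R10,R11,R12,R13,R14,R15,R6,R8}
Step 23: commit R6 -> on_hand[A=18 B=54 C=29 D=27] avail[A=3 B=51 C=18 D=20] open={R10,R11,R12,R13,R14,R15,R8}
Step 24: reserve R16 B 3 -> on_hand[A=18 B=54 C=29 D=27] avail[A=3 B=48 C=18 D=20] open={R10,R11,R12,R13,R14,R15,R16,R8}
Open reservations: ['R10', 'R11', 'R12', 'R13', 'R14', 'R15', 'R16', 'R8'] -> 8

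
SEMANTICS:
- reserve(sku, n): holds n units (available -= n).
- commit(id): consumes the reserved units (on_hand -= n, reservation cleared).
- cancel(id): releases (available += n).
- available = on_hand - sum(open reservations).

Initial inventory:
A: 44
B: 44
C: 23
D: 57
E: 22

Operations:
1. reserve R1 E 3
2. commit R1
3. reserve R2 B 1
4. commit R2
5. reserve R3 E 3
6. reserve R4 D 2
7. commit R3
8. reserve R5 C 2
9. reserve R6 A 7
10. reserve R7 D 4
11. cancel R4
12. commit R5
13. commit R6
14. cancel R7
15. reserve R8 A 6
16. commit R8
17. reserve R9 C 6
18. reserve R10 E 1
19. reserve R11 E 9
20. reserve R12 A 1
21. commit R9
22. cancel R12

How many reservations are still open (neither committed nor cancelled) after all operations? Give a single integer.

Answer: 2

Derivation:
Step 1: reserve R1 E 3 -> on_hand[A=44 B=44 C=23 D=57 E=22] avail[A=44 B=44 C=23 D=57 E=19] open={R1}
Step 2: commit R1 -> on_hand[A=44 B=44 C=23 D=57 E=19] avail[A=44 B=44 C=23 D=57 E=19] open={}
Step 3: reserve R2 B 1 -> on_hand[A=44 B=44 C=23 D=57 E=19] avail[A=44 B=43 C=23 D=57 E=19] open={R2}
Step 4: commit R2 -> on_hand[A=44 B=43 C=23 D=57 E=19] avail[A=44 B=43 C=23 D=57 E=19] open={}
Step 5: reserve R3 E 3 -> on_hand[A=44 B=43 C=23 D=57 E=19] avail[A=44 B=43 C=23 D=57 E=16] open={R3}
Step 6: reserve R4 D 2 -> on_hand[A=44 B=43 C=23 D=57 E=19] avail[A=44 B=43 C=23 D=55 E=16] open={R3,R4}
Step 7: commit R3 -> on_hand[A=44 B=43 C=23 D=57 E=16] avail[A=44 B=43 C=23 D=55 E=16] open={R4}
Step 8: reserve R5 C 2 -> on_hand[A=44 B=43 C=23 D=57 E=16] avail[A=44 B=43 C=21 D=55 E=16] open={R4,R5}
Step 9: reserve R6 A 7 -> on_hand[A=44 B=43 C=23 D=57 E=16] avail[A=37 B=43 C=21 D=55 E=16] open={R4,R5,R6}
Step 10: reserve R7 D 4 -> on_hand[A=44 B=43 C=23 D=57 E=16] avail[A=37 B=43 C=21 D=51 E=16] open={R4,R5,R6,R7}
Step 11: cancel R4 -> on_hand[A=44 B=43 C=23 D=57 E=16] avail[A=37 B=43 C=21 D=53 E=16] open={R5,R6,R7}
Step 12: commit R5 -> on_hand[A=44 B=43 C=21 D=57 E=16] avail[A=37 B=43 C=21 D=53 E=16] open={R6,R7}
Step 13: commit R6 -> on_hand[A=37 B=43 C=21 D=57 E=16] avail[A=37 B=43 C=21 D=53 E=16] open={R7}
Step 14: cancel R7 -> on_hand[A=37 B=43 C=21 D=57 E=16] avail[A=37 B=43 C=21 D=57 E=16] open={}
Step 15: reserve R8 A 6 -> on_hand[A=37 B=43 C=21 D=57 E=16] avail[A=31 B=43 C=21 D=57 E=16] open={R8}
Step 16: commit R8 -> on_hand[A=31 B=43 C=21 D=57 E=16] avail[A=31 B=43 C=21 D=57 E=16] open={}
Step 17: reserve R9 C 6 -> on_hand[A=31 B=43 C=21 D=57 E=16] avail[A=31 B=43 C=15 D=57 E=16] open={R9}
Step 18: reserve R10 E 1 -> on_hand[A=31 B=43 C=21 D=57 E=16] avail[A=31 B=43 C=15 D=57 E=15] open={R10,R9}
Step 19: reserve R11 E 9 -> on_hand[A=31 B=43 C=21 D=57 E=16] avail[A=31 B=43 C=15 D=57 E=6] open={R10,R11,R9}
Step 20: reserve R12 A 1 -> on_hand[A=31 B=43 C=21 D=57 E=16] avail[A=30 B=43 C=15 D=57 E=6] open={R10,R11,R12,R9}
Step 21: commit R9 -> on_hand[A=31 B=43 C=15 D=57 E=16] avail[A=30 B=43 C=15 D=57 E=6] open={R10,R11,R12}
Step 22: cancel R12 -> on_hand[A=31 B=43 C=15 D=57 E=16] avail[A=31 B=43 C=15 D=57 E=6] open={R10,R11}
Open reservations: ['R10', 'R11'] -> 2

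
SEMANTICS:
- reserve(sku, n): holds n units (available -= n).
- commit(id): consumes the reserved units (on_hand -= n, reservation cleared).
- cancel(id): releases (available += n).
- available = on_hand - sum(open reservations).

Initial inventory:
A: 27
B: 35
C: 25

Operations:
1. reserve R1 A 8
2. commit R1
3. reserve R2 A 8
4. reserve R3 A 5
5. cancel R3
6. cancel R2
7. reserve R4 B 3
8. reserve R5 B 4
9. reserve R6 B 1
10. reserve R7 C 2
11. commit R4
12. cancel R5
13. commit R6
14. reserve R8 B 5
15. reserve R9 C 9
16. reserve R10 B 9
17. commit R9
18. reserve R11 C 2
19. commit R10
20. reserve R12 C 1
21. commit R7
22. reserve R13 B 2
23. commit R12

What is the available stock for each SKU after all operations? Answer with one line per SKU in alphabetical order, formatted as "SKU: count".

Step 1: reserve R1 A 8 -> on_hand[A=27 B=35 C=25] avail[A=19 B=35 C=25] open={R1}
Step 2: commit R1 -> on_hand[A=19 B=35 C=25] avail[A=19 B=35 C=25] open={}
Step 3: reserve R2 A 8 -> on_hand[A=19 B=35 C=25] avail[A=11 B=35 C=25] open={R2}
Step 4: reserve R3 A 5 -> on_hand[A=19 B=35 C=25] avail[A=6 B=35 C=25] open={R2,R3}
Step 5: cancel R3 -> on_hand[A=19 B=35 C=25] avail[A=11 B=35 C=25] open={R2}
Step 6: cancel R2 -> on_hand[A=19 B=35 C=25] avail[A=19 B=35 C=25] open={}
Step 7: reserve R4 B 3 -> on_hand[A=19 B=35 C=25] avail[A=19 B=32 C=25] open={R4}
Step 8: reserve R5 B 4 -> on_hand[A=19 B=35 C=25] avail[A=19 B=28 C=25] open={R4,R5}
Step 9: reserve R6 B 1 -> on_hand[A=19 B=35 C=25] avail[A=19 B=27 C=25] open={R4,R5,R6}
Step 10: reserve R7 C 2 -> on_hand[A=19 B=35 C=25] avail[A=19 B=27 C=23] open={R4,R5,R6,R7}
Step 11: commit R4 -> on_hand[A=19 B=32 C=25] avail[A=19 B=27 C=23] open={R5,R6,R7}
Step 12: cancel R5 -> on_hand[A=19 B=32 C=25] avail[A=19 B=31 C=23] open={R6,R7}
Step 13: commit R6 -> on_hand[A=19 B=31 C=25] avail[A=19 B=31 C=23] open={R7}
Step 14: reserve R8 B 5 -> on_hand[A=19 B=31 C=25] avail[A=19 B=26 C=23] open={R7,R8}
Step 15: reserve R9 C 9 -> on_hand[A=19 B=31 C=25] avail[A=19 B=26 C=14] open={R7,R8,R9}
Step 16: reserve R10 B 9 -> on_hand[A=19 B=31 C=25] avail[A=19 B=17 C=14] open={R10,R7,R8,R9}
Step 17: commit R9 -> on_hand[A=19 B=31 C=16] avail[A=19 B=17 C=14] open={R10,R7,R8}
Step 18: reserve R11 C 2 -> on_hand[A=19 B=31 C=16] avail[A=19 B=17 C=12] open={R10,R11,R7,R8}
Step 19: commit R10 -> on_hand[A=19 B=22 C=16] avail[A=19 B=17 C=12] open={R11,R7,R8}
Step 20: reserve R12 C 1 -> on_hand[A=19 B=22 C=16] avail[A=19 B=17 C=11] open={R11,R12,R7,R8}
Step 21: commit R7 -> on_hand[A=19 B=22 C=14] avail[A=19 B=17 C=11] open={R11,R12,R8}
Step 22: reserve R13 B 2 -> on_hand[A=19 B=22 C=14] avail[A=19 B=15 C=11] open={R11,R12,R13,R8}
Step 23: commit R12 -> on_hand[A=19 B=22 C=13] avail[A=19 B=15 C=11] open={R11,R13,R8}

Answer: A: 19
B: 15
C: 11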